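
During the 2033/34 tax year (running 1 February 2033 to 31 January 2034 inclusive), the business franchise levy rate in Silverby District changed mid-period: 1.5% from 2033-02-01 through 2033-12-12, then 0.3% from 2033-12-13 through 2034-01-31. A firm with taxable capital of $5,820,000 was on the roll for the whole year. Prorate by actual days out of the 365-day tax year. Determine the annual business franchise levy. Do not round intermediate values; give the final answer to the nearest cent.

2033-02-01 to 2033-12-12: 315 days at 1.5% → $5,820,000 × 1.5% × 315/365 = $75,341.0959
2033-12-13 to 2034-01-31: 50 days at 0.3% → $5,820,000 × 0.3% × 50/365 = $2,391.7808
Total = $77,732.8767

$77,732.88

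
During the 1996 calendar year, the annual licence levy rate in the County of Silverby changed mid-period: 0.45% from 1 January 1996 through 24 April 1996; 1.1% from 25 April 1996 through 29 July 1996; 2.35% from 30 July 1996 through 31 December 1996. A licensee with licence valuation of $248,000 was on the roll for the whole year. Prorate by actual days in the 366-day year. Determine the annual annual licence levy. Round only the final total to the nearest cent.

1 January – 24 April 1996: 115 days at 0.45% → $248,000 × 0.45% × 115/366 = $350.6557
25 April – 29 July 1996: 96 days at 1.1% → $248,000 × 1.1% × 96/366 = $715.5410
30 July – 31 December 1996: 155 days at 2.35% → $248,000 × 2.35% × 155/366 = $2,468.1421
Total = $3,534.3388

$3,534.34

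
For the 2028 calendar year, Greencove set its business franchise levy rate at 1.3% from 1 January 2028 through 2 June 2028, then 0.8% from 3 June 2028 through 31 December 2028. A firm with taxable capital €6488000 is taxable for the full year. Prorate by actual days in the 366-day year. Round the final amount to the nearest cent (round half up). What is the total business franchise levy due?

1 January – 2 June 2028: 154 days at 1.3% → €6488000 × 1.3% × 154/366 = €35489.0055
3 June – 31 December 2028: 212 days at 0.8% → €6488000 × 0.8% × 212/366 = €30064.6120
Total = €65553.6175

€65553.62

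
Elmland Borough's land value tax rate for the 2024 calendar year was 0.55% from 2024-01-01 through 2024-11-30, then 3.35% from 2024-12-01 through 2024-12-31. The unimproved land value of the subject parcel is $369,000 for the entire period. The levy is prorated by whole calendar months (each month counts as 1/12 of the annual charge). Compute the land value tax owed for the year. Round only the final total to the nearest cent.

$2,890.50

2024-01-01 to 2024-11-30: 11 months at 0.55% → $369,000 × 0.55% × 11/12 = $1,860.3750
2024-12-01 to 2024-12-31: 1 month at 3.35% → $369,000 × 3.35% × 1/12 = $1,030.1250
Total = $2,890.5000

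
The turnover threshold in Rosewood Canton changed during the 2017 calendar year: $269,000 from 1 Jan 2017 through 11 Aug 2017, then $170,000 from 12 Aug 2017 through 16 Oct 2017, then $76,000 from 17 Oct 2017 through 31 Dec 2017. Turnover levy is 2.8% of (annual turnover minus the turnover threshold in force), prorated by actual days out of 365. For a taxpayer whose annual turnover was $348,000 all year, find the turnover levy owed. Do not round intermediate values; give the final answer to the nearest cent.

$3,838.45

1 Jan – 11 Aug 2017: 223 days, exemption $269,000 → ($348,000 − $269,000) × 2.8% × 223/365 = $1,351.4411
12 Aug – 16 Oct 2017: 66 days, exemption $170,000 → ($348,000 − $170,000) × 2.8% × 66/365 = $901.2164
17 Oct – 31 Dec 2017: 76 days, exemption $76,000 → ($348,000 − $76,000) × 2.8% × 76/365 = $1,585.7973
Total = $3,838.4548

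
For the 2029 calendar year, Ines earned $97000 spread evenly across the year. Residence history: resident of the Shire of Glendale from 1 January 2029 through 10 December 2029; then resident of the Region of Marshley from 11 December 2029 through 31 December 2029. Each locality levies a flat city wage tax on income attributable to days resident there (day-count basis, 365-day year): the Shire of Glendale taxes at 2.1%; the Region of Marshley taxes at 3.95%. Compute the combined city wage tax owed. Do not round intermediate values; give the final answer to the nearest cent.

$2140.25

The Shire of Glendale, 1 January – 10 December 2029: 344 days → $97000 × 2.1% × 344/365 = $1919.8027
The Region of Marshley, 11 December – 31 December 2029: 21 days → $97000 × 3.95% × 21/365 = $220.4425
Total = $2140.2452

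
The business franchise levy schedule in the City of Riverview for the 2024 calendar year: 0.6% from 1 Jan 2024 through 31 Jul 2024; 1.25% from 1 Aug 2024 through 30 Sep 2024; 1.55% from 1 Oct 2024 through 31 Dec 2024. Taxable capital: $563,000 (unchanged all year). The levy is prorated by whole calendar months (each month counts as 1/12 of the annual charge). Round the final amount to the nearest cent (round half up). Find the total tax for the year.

$5,325.04

1 Jan – 31 Jul 2024: 7 months at 0.6% → $563,000 × 0.6% × 7/12 = $1,970.5000
1 Aug – 30 Sep 2024: 2 months at 1.25% → $563,000 × 1.25% × 2/12 = $1,172.9167
1 Oct – 31 Dec 2024: 3 months at 1.55% → $563,000 × 1.55% × 3/12 = $2,181.6250
Total = $5,325.0417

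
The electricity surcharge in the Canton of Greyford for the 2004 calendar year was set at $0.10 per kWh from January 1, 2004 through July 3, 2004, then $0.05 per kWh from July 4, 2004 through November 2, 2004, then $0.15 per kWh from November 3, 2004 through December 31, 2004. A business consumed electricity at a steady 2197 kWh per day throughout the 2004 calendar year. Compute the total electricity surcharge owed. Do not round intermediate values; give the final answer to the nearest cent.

January 1 – July 3, 2004: 185 days × 2197 kWh/day = 406,445 kWh at $0.10/kWh → $40644.50
July 4 – November 2, 2004: 122 days × 2197 kWh/day = 268,034 kWh at $0.05/kWh → $13401.70
November 3 – December 31, 2004: 59 days × 2197 kWh/day = 129,623 kWh at $0.15/kWh → $19443.45

$73489.65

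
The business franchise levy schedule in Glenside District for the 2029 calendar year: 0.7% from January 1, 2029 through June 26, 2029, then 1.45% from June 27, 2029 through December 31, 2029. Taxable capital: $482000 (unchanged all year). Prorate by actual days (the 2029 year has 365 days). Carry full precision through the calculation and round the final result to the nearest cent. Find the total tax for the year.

$5235.97

January 1 – June 26, 2029: 177 days at 0.7% → $482000 × 0.7% × 177/365 = $1636.1589
June 27 – December 31, 2029: 188 days at 1.45% → $482000 × 1.45% × 188/365 = $3599.8137
Total = $5235.9726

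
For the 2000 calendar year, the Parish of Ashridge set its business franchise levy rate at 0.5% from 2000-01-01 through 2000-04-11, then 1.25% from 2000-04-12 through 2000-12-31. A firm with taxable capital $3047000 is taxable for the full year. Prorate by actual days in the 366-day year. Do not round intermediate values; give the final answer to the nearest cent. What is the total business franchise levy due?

2000-01-01 to 2000-04-11: 102 days at 0.5% → $3047000 × 0.5% × 102/366 = $4245.8197
2000-04-12 to 2000-12-31: 264 days at 1.25% → $3047000 × 1.25% × 264/366 = $27472.9508
Total = $31718.7705

$31718.77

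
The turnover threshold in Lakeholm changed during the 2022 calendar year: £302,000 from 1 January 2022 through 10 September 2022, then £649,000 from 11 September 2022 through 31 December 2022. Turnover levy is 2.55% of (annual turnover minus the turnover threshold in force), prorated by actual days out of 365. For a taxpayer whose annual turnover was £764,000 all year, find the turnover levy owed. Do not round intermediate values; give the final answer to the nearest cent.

£9,065.84

1 January – 10 September 2022: 253 days, exemption £302,000 → (£764,000 − £302,000) × 2.55% × 253/365 = £8,166.0082
11 September – 31 December 2022: 112 days, exemption £649,000 → (£764,000 − £649,000) × 2.55% × 112/365 = £899.8356
Total = £9,065.8438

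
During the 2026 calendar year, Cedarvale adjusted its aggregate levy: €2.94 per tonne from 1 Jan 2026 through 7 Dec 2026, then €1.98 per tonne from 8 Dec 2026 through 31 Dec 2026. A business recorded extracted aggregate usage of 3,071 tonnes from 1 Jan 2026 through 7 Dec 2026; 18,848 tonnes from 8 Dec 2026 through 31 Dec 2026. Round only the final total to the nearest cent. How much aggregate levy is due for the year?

€46,347.78

1 Jan – 7 Dec 2026: 3,071 tonnes at €2.94/tonne → €9,028.74
8 Dec – 31 Dec 2026: 18,848 tonnes at €1.98/tonne → €37,319.04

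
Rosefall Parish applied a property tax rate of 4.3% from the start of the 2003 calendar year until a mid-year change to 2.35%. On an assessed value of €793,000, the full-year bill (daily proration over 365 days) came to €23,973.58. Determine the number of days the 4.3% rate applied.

126 days

Let d = days at the first rate; then 365 − d days at the second rate.
€793,000 × [4.3%·d + 2.35%·(365−d)] / 365 = €23,973.58
Solving gives d = 126, so the new rate took effect on 7 May 2003.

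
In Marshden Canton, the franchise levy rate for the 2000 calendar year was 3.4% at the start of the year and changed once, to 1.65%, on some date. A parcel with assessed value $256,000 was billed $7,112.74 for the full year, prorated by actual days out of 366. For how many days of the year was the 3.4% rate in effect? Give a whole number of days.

236 days

Let d = days at the first rate; then 366 − d days at the second rate.
$256,000 × [3.4%·d + 1.65%·(366−d)] / 366 = $7,112.74
Solving gives d = 236, so the new rate took effect on 24 Aug 2000.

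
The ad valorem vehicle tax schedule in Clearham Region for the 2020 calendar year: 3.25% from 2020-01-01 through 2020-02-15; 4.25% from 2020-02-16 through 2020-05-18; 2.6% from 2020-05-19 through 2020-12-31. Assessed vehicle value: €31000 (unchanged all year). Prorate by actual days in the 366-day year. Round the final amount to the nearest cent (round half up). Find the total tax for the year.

2020-01-01 to 2020-02-15: 46 days at 3.25% → €31000 × 3.25% × 46/366 = €126.6257
2020-02-16 to 2020-05-18: 93 days at 4.25% → €31000 × 4.25% × 93/366 = €334.7746
2020-05-19 to 2020-12-31: 227 days at 2.6% → €31000 × 2.6% × 227/366 = €499.8962
Total = €961.2964

€961.30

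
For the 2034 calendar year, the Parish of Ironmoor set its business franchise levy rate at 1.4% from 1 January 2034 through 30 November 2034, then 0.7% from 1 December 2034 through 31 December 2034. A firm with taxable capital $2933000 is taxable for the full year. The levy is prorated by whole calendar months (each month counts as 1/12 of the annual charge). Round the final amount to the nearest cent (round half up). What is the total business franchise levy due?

$39351.08

1 January – 30 November 2034: 11 months at 1.4% → $2933000 × 1.4% × 11/12 = $37640.1667
1 December – 31 December 2034: 1 month at 0.7% → $2933000 × 0.7% × 1/12 = $1710.9167
Total = $39351.0833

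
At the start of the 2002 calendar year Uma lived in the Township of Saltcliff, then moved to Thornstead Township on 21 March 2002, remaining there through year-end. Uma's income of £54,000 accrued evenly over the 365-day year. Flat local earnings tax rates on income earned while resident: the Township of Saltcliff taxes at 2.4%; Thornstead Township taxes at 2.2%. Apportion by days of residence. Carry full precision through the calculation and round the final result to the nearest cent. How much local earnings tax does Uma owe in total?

£1,211.38

The Township of Saltcliff, 1 January – 20 March 2002: 79 days → £54,000 × 2.4% × 79/365 = £280.5041
Thornstead Township, 21 March – 31 December 2002: 286 days → £54,000 × 2.2% × 286/365 = £930.8712
Total = £1,211.3753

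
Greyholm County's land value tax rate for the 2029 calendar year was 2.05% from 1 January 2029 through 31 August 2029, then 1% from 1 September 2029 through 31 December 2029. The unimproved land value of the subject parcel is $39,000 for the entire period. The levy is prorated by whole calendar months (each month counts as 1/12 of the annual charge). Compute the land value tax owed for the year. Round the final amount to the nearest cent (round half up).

$663.00

1 January – 31 August 2029: 8 months at 2.05% → $39,000 × 2.05% × 8/12 = $533.0000
1 September – 31 December 2029: 4 months at 1% → $39,000 × 1% × 4/12 = $130.0000
Total = $663.0000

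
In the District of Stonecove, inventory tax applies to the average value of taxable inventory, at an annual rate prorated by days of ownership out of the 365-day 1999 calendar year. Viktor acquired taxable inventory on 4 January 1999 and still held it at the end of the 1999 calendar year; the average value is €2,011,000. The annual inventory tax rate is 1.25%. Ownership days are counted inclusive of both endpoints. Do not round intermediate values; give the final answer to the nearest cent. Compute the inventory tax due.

Days held (4 January – 31 December 1999): 362 out of 365
Tax = €2,011,000 × 1.25% × 362/365 = €24,930.8904

€24,930.89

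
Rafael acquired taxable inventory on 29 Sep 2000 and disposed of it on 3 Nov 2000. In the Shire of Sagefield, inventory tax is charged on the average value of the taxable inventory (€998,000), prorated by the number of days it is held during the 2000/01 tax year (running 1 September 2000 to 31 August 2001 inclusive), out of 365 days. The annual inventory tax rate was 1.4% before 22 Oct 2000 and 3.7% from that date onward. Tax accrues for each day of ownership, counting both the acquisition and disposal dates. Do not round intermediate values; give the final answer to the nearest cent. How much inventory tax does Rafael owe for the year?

29 Sep – 21 Oct 2000: 23 days at 1.4% → €998,000 × 1.4% × 23/365 = €880.4274
22 Oct – 3 Nov 2000: 13 days at 3.7% → €998,000 × 3.7% × 13/365 = €1,315.1726
Total = €2,195.6000

€2,195.60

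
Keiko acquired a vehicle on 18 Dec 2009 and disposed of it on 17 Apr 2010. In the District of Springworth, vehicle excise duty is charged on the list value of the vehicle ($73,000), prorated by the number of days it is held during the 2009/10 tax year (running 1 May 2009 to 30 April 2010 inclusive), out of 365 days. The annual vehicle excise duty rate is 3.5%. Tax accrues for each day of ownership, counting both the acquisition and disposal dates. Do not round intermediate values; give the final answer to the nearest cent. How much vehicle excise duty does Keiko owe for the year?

Days held (18 Dec 2009 – 17 Apr 2010): 121 out of 365
Tax = $73,000 × 3.5% × 121/365 = $847.0000

$847.00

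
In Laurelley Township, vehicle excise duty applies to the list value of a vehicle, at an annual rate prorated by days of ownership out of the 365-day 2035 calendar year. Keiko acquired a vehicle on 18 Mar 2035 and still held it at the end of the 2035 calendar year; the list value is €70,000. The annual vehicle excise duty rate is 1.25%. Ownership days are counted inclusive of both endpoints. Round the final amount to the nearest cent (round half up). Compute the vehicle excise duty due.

Days held (18 Mar – 31 Dec 2035): 289 out of 365
Tax = €70,000 × 1.25% × 289/365 = €692.8082

€692.81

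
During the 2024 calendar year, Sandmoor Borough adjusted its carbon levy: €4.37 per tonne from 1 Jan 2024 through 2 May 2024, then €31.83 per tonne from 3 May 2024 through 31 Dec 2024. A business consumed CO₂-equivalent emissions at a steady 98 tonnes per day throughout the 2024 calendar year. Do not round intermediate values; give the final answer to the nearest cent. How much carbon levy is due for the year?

1 Jan – 2 May 2024: 123 days × 98 tonnes/day = 12,054 tonnes at €4.37/tonne → €52,675.98
3 May – 31 Dec 2024: 243 days × 98 tonnes/day = 23,814 tonnes at €31.83/tonne → €757,999.62

€810,675.60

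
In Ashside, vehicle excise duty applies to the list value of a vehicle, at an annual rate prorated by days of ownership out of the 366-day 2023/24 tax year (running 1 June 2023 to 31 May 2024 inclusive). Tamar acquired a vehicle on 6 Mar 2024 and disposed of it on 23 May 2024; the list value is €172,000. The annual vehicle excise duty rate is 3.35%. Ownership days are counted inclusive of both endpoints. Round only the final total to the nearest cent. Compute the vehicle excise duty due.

€1,243.71

Days held (6 Mar – 23 May 2024): 79 out of 366
Tax = €172,000 × 3.35% × 79/366 = €1,243.7104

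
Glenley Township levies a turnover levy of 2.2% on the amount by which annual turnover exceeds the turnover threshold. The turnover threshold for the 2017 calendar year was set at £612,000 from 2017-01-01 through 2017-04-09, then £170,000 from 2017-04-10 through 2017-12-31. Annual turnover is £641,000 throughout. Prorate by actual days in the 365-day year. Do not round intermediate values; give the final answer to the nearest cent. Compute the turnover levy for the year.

2017-01-01 to 2017-04-09: 99 days, exemption £612,000 → (£641,000 − £612,000) × 2.2% × 99/365 = £173.0466
2017-04-10 to 2017-12-31: 266 days, exemption £170,000 → (£641,000 − £170,000) × 2.2% × 266/365 = £7,551.4849
Total = £7,724.5315

£7,724.53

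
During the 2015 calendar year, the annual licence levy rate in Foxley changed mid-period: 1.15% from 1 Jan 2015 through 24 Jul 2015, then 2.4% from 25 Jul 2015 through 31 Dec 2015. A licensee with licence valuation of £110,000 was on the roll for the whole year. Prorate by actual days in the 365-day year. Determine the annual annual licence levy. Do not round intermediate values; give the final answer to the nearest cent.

1 Jan – 24 Jul 2015: 205 days at 1.15% → £110,000 × 1.15% × 205/365 = £710.4795
25 Jul – 31 Dec 2015: 160 days at 2.4% → £110,000 × 2.4% × 160/365 = £1,157.2603
Total = £1,867.7397

£1,867.74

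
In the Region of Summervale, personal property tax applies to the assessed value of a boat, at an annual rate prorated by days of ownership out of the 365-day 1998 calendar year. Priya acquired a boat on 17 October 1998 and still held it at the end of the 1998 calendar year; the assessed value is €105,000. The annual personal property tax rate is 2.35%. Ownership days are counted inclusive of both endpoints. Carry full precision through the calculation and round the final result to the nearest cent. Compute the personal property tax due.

€513.78

Days held (17 October – 31 December 1998): 76 out of 365
Tax = €105,000 × 2.35% × 76/365 = €513.7808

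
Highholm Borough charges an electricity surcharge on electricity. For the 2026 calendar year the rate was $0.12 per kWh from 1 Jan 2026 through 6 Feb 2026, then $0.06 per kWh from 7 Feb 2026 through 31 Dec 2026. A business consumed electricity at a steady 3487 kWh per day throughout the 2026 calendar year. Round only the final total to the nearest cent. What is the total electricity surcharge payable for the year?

$84106.44

1 Jan – 6 Feb 2026: 37 days × 3487 kWh/day = 129,019 kWh at $0.12/kWh → $15482.28
7 Feb – 31 Dec 2026: 328 days × 3487 kWh/day = 1,143,736 kWh at $0.06/kWh → $68624.16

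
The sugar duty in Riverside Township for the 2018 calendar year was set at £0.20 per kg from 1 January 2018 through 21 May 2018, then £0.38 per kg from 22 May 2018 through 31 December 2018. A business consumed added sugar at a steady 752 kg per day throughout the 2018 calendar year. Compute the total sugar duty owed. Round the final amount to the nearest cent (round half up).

£85,216.64

1 January – 21 May 2018: 141 days × 752 kg/day = 106,032 kg at £0.20/kg → £21,206.40
22 May – 31 December 2018: 224 days × 752 kg/day = 168,448 kg at £0.38/kg → £64,010.24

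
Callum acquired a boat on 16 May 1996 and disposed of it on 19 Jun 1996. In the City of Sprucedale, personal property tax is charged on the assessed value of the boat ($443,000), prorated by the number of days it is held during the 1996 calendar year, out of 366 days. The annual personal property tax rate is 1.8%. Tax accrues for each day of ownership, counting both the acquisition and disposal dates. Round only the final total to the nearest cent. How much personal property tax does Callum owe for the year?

$762.54

Days held (16 May – 19 Jun 1996): 35 out of 366
Tax = $443,000 × 1.8% × 35/366 = $762.5410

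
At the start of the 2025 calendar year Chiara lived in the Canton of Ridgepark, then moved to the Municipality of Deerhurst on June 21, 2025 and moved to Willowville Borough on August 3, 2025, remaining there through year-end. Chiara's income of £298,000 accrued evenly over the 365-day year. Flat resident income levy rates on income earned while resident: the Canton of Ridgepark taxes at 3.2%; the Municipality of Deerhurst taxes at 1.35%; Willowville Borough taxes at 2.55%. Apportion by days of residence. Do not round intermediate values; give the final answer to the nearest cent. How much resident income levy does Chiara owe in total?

The Canton of Ridgepark, January 1 – June 20, 2025: 171 days → £298,000 × 3.2% × 171/365 = £4,467.5507
The Municipality of Deerhurst, June 21 – August 2, 2025: 43 days → £298,000 × 1.35% × 43/365 = £473.9425
Willowville Borough, August 3 – December 31, 2025: 151 days → £298,000 × 2.55% × 151/365 = £3,143.6959
Total = £8,085.1890

£8,085.19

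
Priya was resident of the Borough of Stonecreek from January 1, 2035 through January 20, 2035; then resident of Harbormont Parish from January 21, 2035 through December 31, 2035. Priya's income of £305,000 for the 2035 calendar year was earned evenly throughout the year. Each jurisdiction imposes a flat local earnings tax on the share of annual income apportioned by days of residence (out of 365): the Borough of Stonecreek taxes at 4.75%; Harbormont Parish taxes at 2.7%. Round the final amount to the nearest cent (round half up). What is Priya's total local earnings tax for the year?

£8,577.60

The Borough of Stonecreek, January 1 – January 20, 2035: 20 days → £305,000 × 4.75% × 20/365 = £793.8356
Harbormont Parish, January 21 – December 31, 2035: 345 days → £305,000 × 2.7% × 345/365 = £7,783.7671
Total = £8,577.6027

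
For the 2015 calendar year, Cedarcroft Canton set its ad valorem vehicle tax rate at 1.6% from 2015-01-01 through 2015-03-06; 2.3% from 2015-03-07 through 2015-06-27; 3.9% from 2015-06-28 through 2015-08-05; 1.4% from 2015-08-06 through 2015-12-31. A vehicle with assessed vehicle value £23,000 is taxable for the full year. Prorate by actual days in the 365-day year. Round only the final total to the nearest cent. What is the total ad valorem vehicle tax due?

2015-01-01 to 2015-03-06: 65 days at 1.6% → £23,000 × 1.6% × 65/365 = £65.5342
2015-03-07 to 2015-06-27: 113 days at 2.3% → £23,000 × 2.3% × 113/365 = £163.7726
2015-06-28 to 2015-08-05: 39 days at 3.9% → £23,000 × 3.9% × 39/365 = £95.8438
2015-08-06 to 2015-12-31: 148 days at 1.4% → £23,000 × 1.4% × 148/365 = £130.5644
Total = £455.7151

£455.72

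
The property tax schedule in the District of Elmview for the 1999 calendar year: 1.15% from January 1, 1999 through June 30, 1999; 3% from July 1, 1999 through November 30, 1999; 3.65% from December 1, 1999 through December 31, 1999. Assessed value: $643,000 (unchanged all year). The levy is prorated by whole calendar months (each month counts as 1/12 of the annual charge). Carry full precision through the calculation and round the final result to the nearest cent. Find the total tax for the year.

January 1 – June 30, 1999: 6 months at 1.15% → $643,000 × 1.15% × 6/12 = $3,697.2500
July 1 – November 30, 1999: 5 months at 3% → $643,000 × 3% × 5/12 = $8,037.5000
December 1 – December 31, 1999: 1 month at 3.65% → $643,000 × 3.65% × 1/12 = $1,955.7917
Total = $13,690.5417

$13,690.54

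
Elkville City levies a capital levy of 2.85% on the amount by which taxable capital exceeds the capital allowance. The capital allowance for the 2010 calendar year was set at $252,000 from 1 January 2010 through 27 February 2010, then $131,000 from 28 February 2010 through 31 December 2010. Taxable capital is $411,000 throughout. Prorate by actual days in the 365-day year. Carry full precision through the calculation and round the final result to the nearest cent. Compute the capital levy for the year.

1 January – 27 February 2010: 58 days, exemption $252,000 → ($411,000 − $252,000) × 2.85% × 58/365 = $720.0740
28 February – 31 December 2010: 307 days, exemption $131,000 → ($411,000 − $131,000) × 2.85% × 307/365 = $6,711.9452
Total = $7,432.0192

$7,432.02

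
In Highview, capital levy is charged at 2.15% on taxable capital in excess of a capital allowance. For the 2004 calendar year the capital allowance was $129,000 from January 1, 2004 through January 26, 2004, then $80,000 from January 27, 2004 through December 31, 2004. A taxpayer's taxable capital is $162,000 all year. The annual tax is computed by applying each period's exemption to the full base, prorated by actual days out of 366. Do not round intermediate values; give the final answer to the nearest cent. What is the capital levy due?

$1,688.16

January 1 – January 26, 2004: 26 days, exemption $129,000 → ($162,000 − $129,000) × 2.15% × 26/366 = $50.4016
January 27 – December 31, 2004: 340 days, exemption $80,000 → ($162,000 − $80,000) × 2.15% × 340/366 = $1,637.7596
Total = $1,688.1612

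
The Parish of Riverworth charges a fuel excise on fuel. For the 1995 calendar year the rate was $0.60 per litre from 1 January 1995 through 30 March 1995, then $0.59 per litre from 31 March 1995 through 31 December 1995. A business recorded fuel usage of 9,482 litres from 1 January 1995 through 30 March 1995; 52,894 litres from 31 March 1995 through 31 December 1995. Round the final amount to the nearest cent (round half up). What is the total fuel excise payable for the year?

$36,896.66

1 January – 30 March 1995: 9,482 litres at $0.60/litre → $5,689.20
31 March – 31 December 1995: 52,894 litres at $0.59/litre → $31,207.46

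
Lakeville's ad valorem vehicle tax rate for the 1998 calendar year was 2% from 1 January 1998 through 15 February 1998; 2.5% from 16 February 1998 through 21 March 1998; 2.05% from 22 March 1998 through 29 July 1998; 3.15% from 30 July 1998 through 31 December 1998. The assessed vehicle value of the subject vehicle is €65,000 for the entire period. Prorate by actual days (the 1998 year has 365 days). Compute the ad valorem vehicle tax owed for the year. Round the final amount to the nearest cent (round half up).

€1,659.28

1 January – 15 February 1998: 46 days at 2% → €65,000 × 2% × 46/365 = €163.8356
16 February – 21 March 1998: 34 days at 2.5% → €65,000 × 2.5% × 34/365 = €151.3699
22 March – 29 July 1998: 130 days at 2.05% → €65,000 × 2.05% × 130/365 = €474.5890
30 July – 31 December 1998: 155 days at 3.15% → €65,000 × 3.15% × 155/365 = €869.4863
Total = €1,659.2808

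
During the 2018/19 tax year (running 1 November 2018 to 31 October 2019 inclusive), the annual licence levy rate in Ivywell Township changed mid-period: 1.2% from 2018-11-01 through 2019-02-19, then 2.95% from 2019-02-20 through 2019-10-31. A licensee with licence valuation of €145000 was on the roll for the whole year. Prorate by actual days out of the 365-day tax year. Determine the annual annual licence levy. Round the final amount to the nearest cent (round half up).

2018-11-01 to 2019-02-19: 111 days at 1.2% → €145000 × 1.2% × 111/365 = €529.1507
2019-02-20 to 2019-10-31: 254 days at 2.95% → €145000 × 2.95% × 254/365 = €2976.6712
Total = €3505.8219

€3505.82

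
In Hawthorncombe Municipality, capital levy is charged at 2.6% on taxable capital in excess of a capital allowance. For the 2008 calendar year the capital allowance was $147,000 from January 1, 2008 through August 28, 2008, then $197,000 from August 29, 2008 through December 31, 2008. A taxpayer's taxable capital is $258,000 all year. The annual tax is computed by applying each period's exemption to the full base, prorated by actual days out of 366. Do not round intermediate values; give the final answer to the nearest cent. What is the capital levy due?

January 1 – August 28, 2008: 241 days, exemption $147,000 → ($258,000 − $147,000) × 2.6% × 241/366 = $1,900.3443
August 29 – December 31, 2008: 125 days, exemption $197,000 → ($258,000 − $197,000) × 2.6% × 125/366 = $541.6667
Total = $2,442.0109

$2,442.01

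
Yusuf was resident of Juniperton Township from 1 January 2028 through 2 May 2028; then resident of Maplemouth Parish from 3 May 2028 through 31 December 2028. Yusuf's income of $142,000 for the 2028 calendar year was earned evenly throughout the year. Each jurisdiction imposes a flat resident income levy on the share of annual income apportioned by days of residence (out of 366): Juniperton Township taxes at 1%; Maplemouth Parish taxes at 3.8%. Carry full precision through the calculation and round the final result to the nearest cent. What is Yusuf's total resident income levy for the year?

$4,059.80

Juniperton Township, 1 January – 2 May 2028: 123 days → $142,000 × 1% × 123/366 = $477.2131
Maplemouth Parish, 3 May – 31 December 2028: 243 days → $142,000 × 3.8% × 243/366 = $3,582.5902
Total = $4,059.8033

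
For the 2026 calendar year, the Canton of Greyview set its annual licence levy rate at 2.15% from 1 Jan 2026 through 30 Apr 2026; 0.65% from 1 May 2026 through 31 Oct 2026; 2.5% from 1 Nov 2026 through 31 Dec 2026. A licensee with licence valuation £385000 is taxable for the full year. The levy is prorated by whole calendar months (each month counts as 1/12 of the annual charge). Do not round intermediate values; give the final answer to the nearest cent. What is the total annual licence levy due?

£5614.58

1 Jan – 30 Apr 2026: 4 months at 2.15% → £385000 × 2.15% × 4/12 = £2759.1667
1 May – 31 Oct 2026: 6 months at 0.65% → £385000 × 0.65% × 6/12 = £1251.2500
1 Nov – 31 Dec 2026: 2 months at 2.5% → £385000 × 2.5% × 2/12 = £1604.1667
Total = £5614.5833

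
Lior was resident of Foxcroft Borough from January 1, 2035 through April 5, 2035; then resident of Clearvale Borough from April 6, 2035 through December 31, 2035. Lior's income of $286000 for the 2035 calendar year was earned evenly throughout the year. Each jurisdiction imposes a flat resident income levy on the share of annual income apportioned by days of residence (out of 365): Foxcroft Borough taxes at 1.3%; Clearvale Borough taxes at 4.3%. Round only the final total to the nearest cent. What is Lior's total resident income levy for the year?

Foxcroft Borough, January 1 – April 5, 2035: 95 days → $286000 × 1.3% × 95/365 = $967.6986
Clearvale Borough, April 6 – December 31, 2035: 270 days → $286000 × 4.3% × 270/365 = $9097.1507
Total = $10064.8493

$10064.85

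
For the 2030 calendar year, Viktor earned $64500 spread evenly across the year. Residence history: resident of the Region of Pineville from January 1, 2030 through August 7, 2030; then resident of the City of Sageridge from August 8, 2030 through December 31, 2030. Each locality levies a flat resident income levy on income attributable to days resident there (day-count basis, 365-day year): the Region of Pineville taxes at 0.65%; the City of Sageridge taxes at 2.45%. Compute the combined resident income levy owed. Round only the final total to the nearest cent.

$883.65

The Region of Pineville, January 1 – August 7, 2030: 219 days → $64500 × 0.65% × 219/365 = $251.5500
The City of Sageridge, August 8 – December 31, 2030: 146 days → $64500 × 2.45% × 146/365 = $632.1000
Total = $883.6500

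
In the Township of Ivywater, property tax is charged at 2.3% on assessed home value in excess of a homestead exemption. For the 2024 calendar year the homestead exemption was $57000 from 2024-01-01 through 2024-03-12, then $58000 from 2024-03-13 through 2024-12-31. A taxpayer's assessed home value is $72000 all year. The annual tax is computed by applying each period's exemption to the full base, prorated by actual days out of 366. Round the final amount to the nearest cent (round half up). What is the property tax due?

$326.52

2024-01-01 to 2024-03-12: 72 days, exemption $57000 → ($72000 − $57000) × 2.3% × 72/366 = $67.8689
2024-03-13 to 2024-12-31: 294 days, exemption $58000 → ($72000 − $58000) × 2.3% × 294/366 = $258.6557
Total = $326.5246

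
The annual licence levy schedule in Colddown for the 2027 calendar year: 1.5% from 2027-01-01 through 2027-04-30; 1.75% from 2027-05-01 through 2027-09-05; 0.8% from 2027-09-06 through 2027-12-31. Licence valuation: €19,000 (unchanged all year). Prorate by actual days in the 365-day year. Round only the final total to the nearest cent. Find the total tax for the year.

2027-01-01 to 2027-04-30: 120 days at 1.5% → €19,000 × 1.5% × 120/365 = €93.6986
2027-05-01 to 2027-09-05: 128 days at 1.75% → €19,000 × 1.75% × 128/365 = €116.6027
2027-09-06 to 2027-12-31: 117 days at 0.8% → €19,000 × 0.8% × 117/365 = €48.7233
Total = €259.0247

€259.02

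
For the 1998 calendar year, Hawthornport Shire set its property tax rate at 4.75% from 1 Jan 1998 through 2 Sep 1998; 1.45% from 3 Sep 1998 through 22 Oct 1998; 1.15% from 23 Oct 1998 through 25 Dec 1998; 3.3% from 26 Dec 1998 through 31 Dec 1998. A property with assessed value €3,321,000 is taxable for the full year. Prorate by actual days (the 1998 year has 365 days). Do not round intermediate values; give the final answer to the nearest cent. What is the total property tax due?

1 Jan – 2 Sep 1998: 245 days at 4.75% → €3,321,000 × 4.75% × 245/365 = €105,885.3082
3 Sep – 22 Oct 1998: 50 days at 1.45% → €3,321,000 × 1.45% × 50/365 = €6,596.5068
23 Oct – 25 Dec 1998: 64 days at 1.15% → €3,321,000 × 1.15% × 64/365 = €6,696.5918
26 Dec – 31 Dec 1998: 6 days at 3.3% → €3,321,000 × 3.3% × 6/365 = €1,801.5288
Total = €120,979.9356

€120,979.94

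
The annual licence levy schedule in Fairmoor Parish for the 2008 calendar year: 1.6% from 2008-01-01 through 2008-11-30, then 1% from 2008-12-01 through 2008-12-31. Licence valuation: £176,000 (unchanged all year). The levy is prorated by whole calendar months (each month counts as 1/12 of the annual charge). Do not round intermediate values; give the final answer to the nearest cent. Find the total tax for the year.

2008-01-01 to 2008-11-30: 11 months at 1.6% → £176,000 × 1.6% × 11/12 = £2,581.3333
2008-12-01 to 2008-12-31: 1 month at 1% → £176,000 × 1% × 1/12 = £146.6667
Total = £2,728.0000

£2,728.00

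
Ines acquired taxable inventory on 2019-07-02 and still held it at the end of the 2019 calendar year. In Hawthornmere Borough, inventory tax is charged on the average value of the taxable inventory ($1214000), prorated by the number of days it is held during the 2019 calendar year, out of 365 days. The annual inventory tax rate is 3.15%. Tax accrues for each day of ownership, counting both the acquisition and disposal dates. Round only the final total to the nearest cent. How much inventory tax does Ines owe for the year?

Days held (2019-07-02 to 2019-12-31): 183 out of 365
Tax = $1214000 × 3.15% × 183/365 = $19172.8849

$19172.88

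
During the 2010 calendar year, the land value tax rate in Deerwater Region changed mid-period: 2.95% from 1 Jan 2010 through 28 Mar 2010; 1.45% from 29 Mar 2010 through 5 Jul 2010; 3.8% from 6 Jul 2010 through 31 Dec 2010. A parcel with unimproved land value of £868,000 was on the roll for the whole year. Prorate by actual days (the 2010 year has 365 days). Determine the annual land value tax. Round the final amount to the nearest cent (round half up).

£25,692.80

1 Jan – 28 Mar 2010: 87 days at 2.95% → £868,000 × 2.95% × 87/365 = £6,103.3479
29 Mar – 5 Jul 2010: 99 days at 1.45% → £868,000 × 1.45% × 99/365 = £3,413.7370
6 Jul – 31 Dec 2010: 179 days at 3.8% → £868,000 × 3.8% × 179/365 = £16,175.7151
Total = £25,692.8000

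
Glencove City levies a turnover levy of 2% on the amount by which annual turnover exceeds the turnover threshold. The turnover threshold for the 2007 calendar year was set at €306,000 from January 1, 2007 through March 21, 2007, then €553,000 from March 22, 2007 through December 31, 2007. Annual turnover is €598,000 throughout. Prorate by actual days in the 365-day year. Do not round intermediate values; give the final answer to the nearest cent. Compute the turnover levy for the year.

January 1 – March 21, 2007: 80 days, exemption €306,000 → (€598,000 − €306,000) × 2% × 80/365 = €1,280.0000
March 22 – December 31, 2007: 285 days, exemption €553,000 → (€598,000 − €553,000) × 2% × 285/365 = €702.7397
Total = €1,982.7397

€1,982.74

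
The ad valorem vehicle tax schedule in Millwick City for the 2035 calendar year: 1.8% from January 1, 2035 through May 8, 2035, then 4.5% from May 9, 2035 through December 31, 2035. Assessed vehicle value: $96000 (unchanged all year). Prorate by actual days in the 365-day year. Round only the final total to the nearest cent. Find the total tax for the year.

$3411.02

January 1 – May 8, 2035: 128 days at 1.8% → $96000 × 1.8% × 128/365 = $605.9836
May 9 – December 31, 2035: 237 days at 4.5% → $96000 × 4.5% × 237/365 = $2805.0411
Total = $3411.0247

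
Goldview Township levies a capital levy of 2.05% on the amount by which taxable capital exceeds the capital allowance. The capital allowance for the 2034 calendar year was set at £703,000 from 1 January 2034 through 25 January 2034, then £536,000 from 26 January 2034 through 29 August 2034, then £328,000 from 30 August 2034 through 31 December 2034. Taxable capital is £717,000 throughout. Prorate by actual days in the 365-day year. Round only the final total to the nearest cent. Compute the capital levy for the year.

1 January – 25 January 2034: 25 days, exemption £703,000 → (£717,000 − £703,000) × 2.05% × 25/365 = £19.6575
26 January – 29 August 2034: 216 days, exemption £536,000 → (£717,000 − £536,000) × 2.05% × 216/365 = £2,195.8027
30 August – 31 December 2034: 124 days, exemption £328,000 → (£717,000 − £328,000) × 2.05% × 124/365 = £2,709.1452
Total = £4,924.6055

£4,924.61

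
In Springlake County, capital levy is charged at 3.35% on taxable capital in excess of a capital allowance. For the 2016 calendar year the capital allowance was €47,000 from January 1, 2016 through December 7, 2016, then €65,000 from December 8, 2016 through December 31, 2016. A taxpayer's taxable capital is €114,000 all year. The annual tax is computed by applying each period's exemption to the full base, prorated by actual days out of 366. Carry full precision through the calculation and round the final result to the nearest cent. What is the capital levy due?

January 1 – December 7, 2016: 342 days, exemption €47,000 → (€114,000 − €47,000) × 3.35% × 342/366 = €2,097.3197
December 8 – December 31, 2016: 24 days, exemption €65,000 → (€114,000 − €65,000) × 3.35% × 24/366 = €107.6393
Total = €2,204.9590

€2,204.96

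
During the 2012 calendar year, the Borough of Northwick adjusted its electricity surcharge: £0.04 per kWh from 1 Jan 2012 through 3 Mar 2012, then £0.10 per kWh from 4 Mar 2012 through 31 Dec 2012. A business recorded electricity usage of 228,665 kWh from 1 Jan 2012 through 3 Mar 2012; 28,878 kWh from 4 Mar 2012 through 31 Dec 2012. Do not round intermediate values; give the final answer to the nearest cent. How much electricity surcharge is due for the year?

£12,034.40

1 Jan – 3 Mar 2012: 228,665 kWh at £0.04/kWh → £9,146.60
4 Mar – 31 Dec 2012: 28,878 kWh at £0.10/kWh → £2,887.80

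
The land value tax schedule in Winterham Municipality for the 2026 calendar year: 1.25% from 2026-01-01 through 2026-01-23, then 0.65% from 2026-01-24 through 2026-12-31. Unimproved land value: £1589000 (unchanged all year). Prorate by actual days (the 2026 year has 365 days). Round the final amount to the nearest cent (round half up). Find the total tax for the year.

2026-01-01 to 2026-01-23: 23 days at 1.25% → £1589000 × 1.25% × 23/365 = £1251.6096
2026-01-24 to 2026-12-31: 342 days at 0.65% → £1589000 × 0.65% × 342/365 = £9677.6630
Total = £10929.2726

£10929.27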